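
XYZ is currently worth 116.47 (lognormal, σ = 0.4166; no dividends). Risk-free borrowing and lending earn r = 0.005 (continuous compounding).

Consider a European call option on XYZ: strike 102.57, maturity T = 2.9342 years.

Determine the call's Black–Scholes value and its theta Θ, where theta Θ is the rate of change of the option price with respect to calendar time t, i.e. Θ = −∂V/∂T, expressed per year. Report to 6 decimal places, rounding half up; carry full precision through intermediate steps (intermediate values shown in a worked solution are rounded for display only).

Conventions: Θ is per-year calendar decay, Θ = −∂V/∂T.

σ√T = 0.4166·√2.9342 = 0.713615
d₁ = (ln(S/K) + (r+σ²/2)T) / (σ√T) = (ln(116.47/102.57) + (0.005+0.4166²/2)·2.9342) / 0.713615 = (0.127088 + 0.269294) / 0.713615 = 0.555457
d₂ = d₁ − σ√T = 0.555457 − 0.713615 = -0.158158
e^{−rT} = 0.985436
N(d₁) = 0.710709,  N(d₂) = 0.437166
Call price V = S·N(d₁) − K·e^{−rT}·N(d₂) = 82.776271 − 44.187075 = 38.589196
φ(d₁) = (1/√(2π))·e^{−d₁²/2} = 0.341911
Θ = −S·φ(d₁)·σ/(2√T) − r·K·e^{−rT}·N(d₂) = −4.842522 − 0.220935 = -5.063457

price = 38.589196
Θ = -5.063457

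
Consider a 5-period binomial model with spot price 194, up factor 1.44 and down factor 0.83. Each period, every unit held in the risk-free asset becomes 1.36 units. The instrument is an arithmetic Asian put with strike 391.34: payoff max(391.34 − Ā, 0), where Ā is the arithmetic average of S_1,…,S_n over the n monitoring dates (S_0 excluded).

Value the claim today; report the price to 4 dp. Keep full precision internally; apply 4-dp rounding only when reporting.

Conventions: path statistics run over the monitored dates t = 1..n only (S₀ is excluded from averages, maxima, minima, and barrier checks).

price = 2.7867

Risk-neutral up-probability p* = (R−d)/(u−d) = (1.36−0.83)/(1.44−0.83) = 0.8689; the claim prices as the p*-weighted sum of path payoffs discounted by R^5.
Enumerate all 2^5 = 32 price paths (U = up ×1.44, D = down ×0.83); each path with k up-moves has probability p*^k·(1−p*)^(5−k).
DDDDD: Ā=114.8160, payoff=276.5240, prob=0.000039
UDDDD: Ā=199.1988, payoff=192.1412, prob=0.000257
DUDDD: Ā=175.5308, payoff=215.8092, prob=0.000257
UUDDD: Ā=304.5353, payoff=86.8047, prob=0.001703
DDUDD: Ā=155.8863, payoff=235.4537, prob=0.000257
UDUDD: Ā=270.4534, payoff=120.8866, prob=0.001703
DUUDD: Ā=246.7854, payoff=144.5546, prob=0.001703
UUUDD: Ā=428.1578, payoff=0.0000, prob=0.011281
DDDUD: Ā=139.5815, payoff=251.7585, prob=0.000257
UDDUD: Ā=242.1654, payoff=149.1746, prob=0.001703
DUDUD: Ā=218.4974, payoff=172.8426, prob=0.001703
UUDUD: Ā=379.0798, payoff=12.2602, prob=0.011281
DDUUD: Ā=198.8530, payoff=192.4870, prob=0.001703
UDUUD: Ā=344.9979, payoff=46.3421, prob=0.011281
DUUUD: Ā=321.3299, payoff=70.0101, prob=0.011281
UUUUD: Ā=557.4881, payoff=0.0000, prob=0.074738
DDDDU: Ā=126.0484, payoff=265.2916, prob=0.000257
UDDDU: Ā=218.6864, payoff=172.6536, prob=0.001703
DUDDU: Ā=195.0184, payoff=196.3216, prob=0.001703
UUDDU: Ā=338.3451, payoff=52.9949, prob=0.011281
DDUDU: Ā=175.3739, payoff=215.9661, prob=0.001703
UDUDU: Ā=304.2632, payoff=87.0768, prob=0.011281
DUUDU: Ā=280.5952, payoff=110.7448, prob=0.011281
UUUDU: Ā=486.8158, payoff=0.0000, prob=0.074738
DDDUU: Ā=159.0691, payoff=232.2709, prob=0.001703
UDDUU: Ā=275.9752, payoff=115.3648, prob=0.011281
DUDUU: Ā=252.3072, payoff=139.0328, prob=0.011281
UUDUU: Ā=437.7378, payoff=0.0000, prob=0.074738
DDUUU: Ā=232.6628, payoff=158.6772, prob=0.011281
UDUUU: Ā=403.6559, payoff=0.0000, prob=0.074738
DUUUU: Ā=379.9879, payoff=11.3521, prob=0.074738
UUUUU: Ā=659.2561, payoff=0.0000, prob=0.495142
Price = Σ prob·payoff / R^5 = 12.965404 / 4.652587 = 2.7867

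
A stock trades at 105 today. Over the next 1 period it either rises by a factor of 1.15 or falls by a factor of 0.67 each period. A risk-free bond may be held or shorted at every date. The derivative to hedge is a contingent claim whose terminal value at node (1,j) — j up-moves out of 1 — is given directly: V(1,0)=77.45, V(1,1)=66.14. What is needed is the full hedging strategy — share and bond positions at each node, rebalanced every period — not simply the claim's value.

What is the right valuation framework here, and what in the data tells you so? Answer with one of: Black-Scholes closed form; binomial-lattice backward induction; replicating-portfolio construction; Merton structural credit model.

framework: replicating-portfolio construction

Key observation: the mandate to exhibit the hedge at every date and state singles out the replicating-portfolio construction on the 1-period tree with factors 1.15 and 0.67 from 105.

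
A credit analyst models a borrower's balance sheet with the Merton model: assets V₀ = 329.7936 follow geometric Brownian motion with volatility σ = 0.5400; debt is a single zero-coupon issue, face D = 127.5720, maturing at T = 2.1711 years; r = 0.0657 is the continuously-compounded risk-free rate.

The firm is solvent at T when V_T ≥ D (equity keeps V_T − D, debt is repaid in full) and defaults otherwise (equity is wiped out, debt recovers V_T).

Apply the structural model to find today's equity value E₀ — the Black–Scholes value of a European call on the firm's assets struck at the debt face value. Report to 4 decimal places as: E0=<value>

E0=224.7736

With assets at 329.7936 and a single debt payment of 127.5720 at 2.1711 years:
d₁ = [ln(V₀/D) + (r + σ²/2)T] / (σ√T)
   = [ln(329.7936/127.5720) + (0.0657 + 0.5·0.5400²)·2.1711] / (0.5400·√2.1711)
   = [0.949786 + 0.459188] / 0.795671 = 1.770799
d₂ = d₁ − σ√T = 1.770799 − 0.795671 = 0.975128
N(d₁) = 0.961703,  N(d₂) = 0.835252,  e^(−rT) = 0.867065
E₀ = V₀·N(d₁) − D·e^(−rT)·N(d₂)
   = 329.7936·0.961703 − 127.5720·0.867065·0.835252 = 224.773607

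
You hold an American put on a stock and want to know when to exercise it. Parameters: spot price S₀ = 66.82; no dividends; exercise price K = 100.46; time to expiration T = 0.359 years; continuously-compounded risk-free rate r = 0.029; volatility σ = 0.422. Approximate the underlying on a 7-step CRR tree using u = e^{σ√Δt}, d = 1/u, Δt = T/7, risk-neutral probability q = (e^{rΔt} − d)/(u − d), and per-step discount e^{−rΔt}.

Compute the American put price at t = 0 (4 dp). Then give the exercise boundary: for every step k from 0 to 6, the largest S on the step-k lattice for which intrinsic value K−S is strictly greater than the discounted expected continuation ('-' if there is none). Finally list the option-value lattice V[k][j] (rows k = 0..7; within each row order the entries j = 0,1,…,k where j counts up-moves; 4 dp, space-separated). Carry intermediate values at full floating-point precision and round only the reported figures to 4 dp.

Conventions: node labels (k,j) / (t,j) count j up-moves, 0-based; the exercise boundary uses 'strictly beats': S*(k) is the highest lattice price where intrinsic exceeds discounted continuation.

price = 33.7204
boundary = - 60.7298 66.8200 60.7298 66.8200 73.5209 80.8938
tree:
33.7204
39.7302 27.4145
45.2653 33.6400 20.8590
50.2959 39.7302 27.0634 14.3059
54.8680 45.2653 33.6400 20.1325 8.1356
59.0234 50.2959 39.7302 26.9391 12.9351 3.0418
62.8001 54.8680 45.2653 33.6400 19.5662 5.9025 0.0000
66.2325 59.0234 50.2959 39.7302 26.9391 11.4539 0.0000 0.0000

params: Δt=0.05129 u=1.10028 d=0.90886 q=0.48390 e^(-rΔt)=0.99851
t_7 payoffs: 66.2325 59.0234 50.2959 39.7302 26.9391 11.4539 0.0000 0.0000
t_6: node(6,0) S=37.6599 payoff=62.8001 vs cont=62.6508 → 62.8001 [stop]  node(6,1) S=45.5920 payoff=54.8680 vs cont=54.7187 → 54.8680 [stop]  node(6,2) S=55.1947 payoff=45.2653 vs cont=45.1160 → 45.2653 [stop]  node(6,3) S=66.8200 payoff=33.6400 vs cont=33.4907 → 33.6400 [stop]  node(6,4) S=80.8938 payoff=19.5662 vs cont=19.4169 → 19.5662 [stop]  node(6,5) S=97.9319 payoff=2.5281 vs cont=5.9025 → 5.9025 [wait]  node(6,6) S=118.5587 payoff=0.0000 vs cont=0.0000 → 0.0000 [wait]  ⇒ S*(6)=80.8938
t_5: node(5,0) S=41.4366 payoff=59.0234 vs cont=58.8741 → 59.0234 [stop]  node(5,1) S=50.1641 payoff=50.2959 vs cont=50.1466 → 50.2959 [stop]  node(5,2) S=60.7298 payoff=39.7302 vs cont=39.5809 → 39.7302 [stop]  node(5,3) S=73.5209 payoff=26.9391 vs cont=26.7898 → 26.9391 [stop]  node(5,4) S=89.0061 payoff=11.4539 vs cont=12.9351 → 12.9351 [wait]  node(5,5) S=107.7529 payoff=0.0000 vs cont=3.0418 → 3.0418 [wait]  ⇒ S*(5)=73.5209
t_4: node(4,0) S=45.5920 payoff=54.8680 vs cont=54.7187 → 54.8680 [stop]  node(4,1) S=55.1947 payoff=45.2653 vs cont=45.1160 → 45.2653 [stop]  node(4,2) S=66.8200 payoff=33.6400 vs cont=33.4907 → 33.6400 [stop]  node(4,3) S=80.8938 payoff=19.5662 vs cont=20.1325 → 20.1325 [wait]  node(4,4) S=97.9319 payoff=2.5281 vs cont=8.1356 → 8.1356 [wait]  ⇒ S*(4)=66.8200
t_3: node(3,0) S=50.1641 payoff=50.2959 vs cont=50.1466 → 50.2959 [stop]  node(3,1) S=60.7298 payoff=39.7302 vs cont=39.5809 → 39.7302 [stop]  node(3,2) S=73.5209 payoff=26.9391 vs cont=27.0634 → 27.0634 [wait]  node(3,3) S=89.0061 payoff=11.4539 vs cont=14.3059 → 14.3059 [wait]  ⇒ S*(3)=60.7298
t_2: node(2,0) S=55.1947 payoff=45.2653 vs cont=45.1160 → 45.2653 [stop]  node(2,1) S=66.8200 payoff=33.6400 vs cont=33.5508 → 33.6400 [stop]  node(2,2) S=80.8938 payoff=19.5662 vs cont=20.8590 → 20.8590 [wait]  ⇒ S*(2)=66.8200
t_1: node(1,0) S=60.7298 payoff=39.7302 vs cont=39.5809 → 39.7302 [stop]  node(1,1) S=73.5209 payoff=26.9391 vs cont=27.4145 → 27.4145 [wait]  ⇒ S*(1)=60.7298
t_0: node(0,0) S=66.8200 payoff=33.6400 vs cont=33.7204 → 33.7204 [wait]  ⇒ S*(0)=-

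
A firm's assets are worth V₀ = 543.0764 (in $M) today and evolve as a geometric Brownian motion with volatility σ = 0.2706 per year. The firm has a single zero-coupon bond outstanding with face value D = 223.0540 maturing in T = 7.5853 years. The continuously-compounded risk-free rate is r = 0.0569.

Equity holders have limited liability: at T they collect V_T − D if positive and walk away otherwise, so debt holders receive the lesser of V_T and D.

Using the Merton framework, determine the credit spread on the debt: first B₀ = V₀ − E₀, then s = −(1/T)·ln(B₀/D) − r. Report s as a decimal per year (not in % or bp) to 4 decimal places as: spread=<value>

spread=0.0028

With assets at 543.0764 and a single debt payment of 223.0540 at 7.5853 years:
d₁ = [ln(V₀/D) + (r + σ²/2)T] / (σ√T)
   = [ln(543.0764/223.0540) + (0.0569 + 0.5·0.2706²)·7.5853] / (0.2706·√7.5853)
   = [0.889836 + 0.709318] / 0.745271 = 2.145735
d₂ = d₁ − σ√T = 2.145735 − 0.745271 = 1.400464
N(d₁) = 0.984053,  N(d₂) = 0.919313,  e^(−rT) = 0.649467
E₀ = V₀·N(d₁) − D·e^(−rT)·N(d₂)
   = 543.0764·0.984053 − 223.0540·0.649467·0.919313 = 401.238605
B₀ = V₀ − E₀ = 543.0764 − 401.238605 = 141.837795
spread = −(1/T)·ln(B₀/D) − r = −(1/7.5853)·ln(141.837795/223.0540) − 0.0569 = 0.00278515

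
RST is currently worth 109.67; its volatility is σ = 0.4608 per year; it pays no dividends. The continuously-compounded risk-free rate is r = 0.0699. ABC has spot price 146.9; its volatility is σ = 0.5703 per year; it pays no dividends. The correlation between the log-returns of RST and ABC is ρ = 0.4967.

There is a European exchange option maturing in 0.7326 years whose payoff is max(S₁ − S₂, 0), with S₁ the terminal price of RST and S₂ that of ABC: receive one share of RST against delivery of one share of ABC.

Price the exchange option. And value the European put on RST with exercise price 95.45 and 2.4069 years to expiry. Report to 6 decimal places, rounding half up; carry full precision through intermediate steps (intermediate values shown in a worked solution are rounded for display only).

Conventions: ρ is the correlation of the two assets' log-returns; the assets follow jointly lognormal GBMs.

exchange price = 8.762183
price(RST put K=95.45) = 14.366848

σ_eff = √(σ₁² + σ₂² − 2ρσ₁σ₂) = √(0.4608² + 0.5703² − 2·0.4967·0.4608·0.5703) = 0.525851
d₁ = (ln(S₁/S₂) + (q₂ − q₁ + σ_eff²/2)T) / (σ_eff√T) = (ln(109.67/146.9) + (0.0 − 0.0 + 0.138259)·0.7326) / 0.450086 = -0.424335
d₂ = d₁ − σ_eff√T = -0.424335 − 0.450086 = -0.874421
N(d₁) = 0.335661,  N(d₂) = 0.190944
V = S₁·e^{−q₁T}·N(d₁) − S₂·e^{−q₂T}·N(d₂) = 36.811922 − 28.049739 = 8.762183
[vanilla: RST put K=95.45]
σ√T = 0.4608·√2.4069 = 0.714894
d₁ = (ln(S/K) + (r+σ²/2)T) / (σ√T) = (ln(109.67/95.45) + (0.0699+0.4608²/2)·2.4069) / 0.714894 = (0.138873 + 0.423779) / 0.714894 = 0.787043
d₂ = d₁ − σ√T = 0.787043 − 0.714894 = 0.072149
e^{−rT} = 0.845149
N(−d₁) = 0.215628,  N(−d₂) = 0.471242
price = K·e^{−rT}·N(−d₂) − S·N(−d₁) = 38.014808 − 23.647959 = 14.366848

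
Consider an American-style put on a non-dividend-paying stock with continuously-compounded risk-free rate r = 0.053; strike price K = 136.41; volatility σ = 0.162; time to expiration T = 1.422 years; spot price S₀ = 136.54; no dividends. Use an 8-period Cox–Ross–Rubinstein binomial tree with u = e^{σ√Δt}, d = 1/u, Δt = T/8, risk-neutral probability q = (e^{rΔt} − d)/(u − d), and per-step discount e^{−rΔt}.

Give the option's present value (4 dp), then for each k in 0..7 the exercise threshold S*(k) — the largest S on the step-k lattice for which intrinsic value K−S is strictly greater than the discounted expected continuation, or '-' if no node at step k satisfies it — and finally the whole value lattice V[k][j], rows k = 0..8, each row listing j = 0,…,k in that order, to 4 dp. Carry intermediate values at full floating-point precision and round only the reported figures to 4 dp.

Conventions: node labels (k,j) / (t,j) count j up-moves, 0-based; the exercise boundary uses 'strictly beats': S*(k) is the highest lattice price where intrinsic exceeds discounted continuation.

params: Δt=0.17775 u=1.07069 d=0.93398 q=0.55217 e^(-rΔt)=0.99062
t_8 payoffs: 57.3491 45.7770 32.5111 17.3035 0.0000 0.0000 0.0000 0.0000 0.0000
t_7: node(7,0) S=84.6494 payoff=51.7606 vs cont=50.4815 → 51.7606 [stop]  node(7,1) S=97.0395 payoff=39.3705 vs cont=38.0914 → 39.3705 [stop]  node(7,2) S=111.2431 payoff=25.1669 vs cont=23.8878 → 25.1669 [stop]  node(7,3) S=127.5257 payoff=8.8843 vs cont=7.6764 → 8.8843 [stop]  node(7,4) S=146.1915 payoff=0.0000 vs cont=0.0000 → 0.0000 [wait]  node(7,5) S=167.5894 payoff=0.0000 vs cont=0.0000 → 0.0000 [wait]  node(7,6) S=192.1194 payoff=0.0000 vs cont=0.0000 → 0.0000 [wait]  node(7,7) S=220.2397 payoff=0.0000 vs cont=0.0000 → 0.0000 [wait]  ⇒ S*(7)=127.5257
t_6: node(6,0) S=90.6330 payoff=45.7770 vs cont=44.4979 → 45.7770 [stop]  node(6,1) S=103.8989 payoff=32.5111 vs cont=31.2321 → 32.5111 [stop]  node(6,2) S=119.1065 payoff=17.3035 vs cont=16.0245 → 17.3035 [stop]  node(6,3) S=136.5400 payoff=0.0000 vs cont=3.9414 → 3.9414 [wait]  node(6,4) S=156.5252 payoff=0.0000 vs cont=0.0000 → 0.0000 [wait]  node(6,5) S=179.4357 payoff=0.0000 vs cont=0.0000 → 0.0000 [wait]  node(6,6) S=205.6996 payoff=0.0000 vs cont=0.0000 → 0.0000 [wait]  ⇒ S*(6)=119.1065
t_5: node(5,0) S=97.0395 payoff=39.3705 vs cont=38.0914 → 39.3705 [stop]  node(5,1) S=111.2431 payoff=25.1669 vs cont=23.8878 → 25.1669 [stop]  node(5,2) S=127.5257 payoff=8.8843 vs cont=9.8323 → 9.8323 [wait]  node(5,3) S=146.1915 payoff=0.0000 vs cont=1.7485 → 1.7485 [wait]  node(5,4) S=167.5894 payoff=0.0000 vs cont=0.0000 → 0.0000 [wait]  node(5,5) S=192.1194 payoff=0.0000 vs cont=0.0000 → 0.0000 [wait]  ⇒ S*(5)=111.2431
t_4: node(4,0) S=103.8989 payoff=32.5111 vs cont=31.2321 → 32.5111 [stop]  node(4,1) S=119.1065 payoff=17.3035 vs cont=16.5430 → 17.3035 [stop]  node(4,2) S=136.5400 payoff=0.0000 vs cont=5.3183 → 5.3183 [wait]  node(4,3) S=156.5252 payoff=0.0000 vs cont=0.7757 → 0.7757 [wait]  node(4,4) S=179.4357 payoff=0.0000 vs cont=0.0000 → 0.0000 [wait]  ⇒ S*(4)=119.1065
t_3: node(3,0) S=111.2431 payoff=25.1669 vs cont=23.8878 → 25.1669 [stop]  node(3,1) S=127.5257 payoff=8.8843 vs cont=10.5855 → 10.5855 [wait]  node(3,2) S=146.1915 payoff=0.0000 vs cont=2.7837 → 2.7837 [wait]  node(3,3) S=167.5894 payoff=0.0000 vs cont=0.3441 → 0.3441 [wait]  ⇒ S*(3)=111.2431
t_2: node(2,0) S=119.1065 payoff=17.3035 vs cont=16.9550 → 17.3035 [stop]  node(2,1) S=136.5400 payoff=0.0000 vs cont=6.2187 → 6.2187 [wait]  node(2,2) S=156.5252 payoff=0.0000 vs cont=1.4232 → 1.4232 [wait]  ⇒ S*(2)=119.1065
t_1: node(1,0) S=127.5257 payoff=8.8843 vs cont=11.0780 → 11.0780 [wait]  node(1,1) S=146.1915 payoff=0.0000 vs cont=3.5373 → 3.5373 [wait]  ⇒ S*(1)=-
t_0: node(0,0) S=136.5400 payoff=0.0000 vs cont=6.8494 → 6.8494 [wait]  ⇒ S*(0)=-

price = 6.8494
boundary = - - 119.1065 111.2431 119.1065 111.2431 119.1065 127.5257
tree:
6.8494
11.0780 3.5373
17.3035 6.2187 1.4232
25.1669 10.5855 2.7837 0.3441
32.5111 17.3035 5.3183 0.7757 0.0000
39.3705 25.1669 9.8323 1.7485 0.0000 0.0000
45.7770 32.5111 17.3035 3.9414 0.0000 0.0000 0.0000
51.7606 39.3705 25.1669 8.8843 0.0000 0.0000 0.0000 0.0000
57.3491 45.7770 32.5111 17.3035 0.0000 0.0000 0.0000 0.0000 0.0000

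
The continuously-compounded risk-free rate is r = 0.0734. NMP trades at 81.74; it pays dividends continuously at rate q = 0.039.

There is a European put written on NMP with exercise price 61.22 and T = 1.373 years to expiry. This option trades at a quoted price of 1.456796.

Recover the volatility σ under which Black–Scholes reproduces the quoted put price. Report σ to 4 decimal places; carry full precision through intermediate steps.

At σ = 0.2665 the Black–Scholes value reproduces the quote:
σ√T = 0.2665·√1.373 = 0.312272
d₁ = (ln(S/K) + (r−q+σ²/2)T) / (σ√T) = (ln(81.74/61.22) + (0.0734−0.039+0.2665²/2)·1.373) / 0.312272 = (0.289070 + 0.095988) / 0.312272 = 1.233085
d₂ = d₁ − σ√T = 1.233085 − 0.312272 = 0.920814
e^{−rT} = 0.904134
e^{−qT} = 0.947861
N(−d₁) = 0.108772,  N(−d₂) = 0.178574
V = K·e^{−rT}·N(−d₂) − S·e^{−qT}·N(−d₁) = 9.884251 − 8.427455 = 1.456796 (matching the quote); vega is positive throughout, so no other σ reproduces this price

sigma = 0.2665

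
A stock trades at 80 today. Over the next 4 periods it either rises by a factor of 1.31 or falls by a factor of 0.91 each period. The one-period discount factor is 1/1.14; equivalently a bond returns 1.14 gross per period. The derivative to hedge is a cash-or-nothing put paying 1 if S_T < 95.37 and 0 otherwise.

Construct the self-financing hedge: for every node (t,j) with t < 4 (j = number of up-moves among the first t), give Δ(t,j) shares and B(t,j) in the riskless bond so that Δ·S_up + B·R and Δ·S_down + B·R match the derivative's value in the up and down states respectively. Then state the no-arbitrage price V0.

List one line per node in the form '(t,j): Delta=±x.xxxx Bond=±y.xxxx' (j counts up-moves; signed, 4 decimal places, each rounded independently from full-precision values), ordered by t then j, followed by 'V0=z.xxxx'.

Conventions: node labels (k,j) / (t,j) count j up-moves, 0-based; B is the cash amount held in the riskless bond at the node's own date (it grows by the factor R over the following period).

(0,0): Delta=-0.0066 Bond=0.6496
(1,0): Delta=-0.0129 Bond=1.2023
(1,1): Delta=-0.0033 Bond=0.3993
(2,0): Delta=-0.0190 Bond=1.7760
(2,1): Delta=-0.0098 Bond=1.0710
(2,2): Delta=0.0000 Bond=0.0000
(3,0): Delta=0.0000 Bond=0.8772
(3,1): Delta=-0.0288 Bond=2.8728
(3,2): Delta=0.0000 Bond=0.0000
(3,3): Delta=0.0000 Bond=0.0000
V0=0.1239

Risk-neutral probability p* = (R−d)/(u−d) = (1.14−0.91)/(1.31−0.91) = 0.5750.
Expiry values: V(4,0)=1.0000, V(4,1)=1.0000, V(4,2)=0.0000, V(4,3)=0.0000, V(4,4)=0.0000
  t=3,j=0: stock 60.2857 → up 78.9742 (V=1.0000), down 54.8600 (V=1.0000). Price 0.8772; hedge Δ=0.0000, bond B=0.8772.
  t=3,j=1: stock 86.7849 → up 113.6882 (V=0.0000), down 78.9742 (V=1.0000). Price 0.3728; hedge Δ=-0.0288, bond B=2.8728.
  t=3,j=2: stock 124.9321 → up 163.6610 (V=0.0000), down 113.6882 (V=0.0000). Price 0.0000; hedge Δ=0.0000, bond B=0.0000.
  t=3,j=3: stock 179.8473 → up 235.5999 (V=0.0000), down 163.6610 (V=0.0000). Price 0.0000; hedge Δ=0.0000, bond B=0.0000.
  t=2,j=0: stock 66.2480 → up 86.7849 (V=0.3728), down 60.2857 (V=0.8772). Price 0.5151; hedge Δ=-0.0190, bond B=1.7760.
  t=2,j=1: stock 95.3680 → up 124.9321 (V=0.0000), down 86.7849 (V=0.3728). Price 0.1390; hedge Δ=-0.0098, bond B=1.0710.
  t=2,j=2: stock 137.2880 → up 179.8473 (V=0.0000), down 124.9321 (V=0.0000). Price 0.0000; hedge Δ=0.0000, bond B=0.0000.
  t=1,j=0: stock 72.8000 → up 95.3680 (V=0.1390), down 66.2480 (V=0.5151). Price 0.2621; hedge Δ=-0.0129, bond B=1.2023.
  t=1,j=1: stock 104.8000 → up 137.2880 (V=0.0000), down 95.3680 (V=0.1390). Price 0.0518; hedge Δ=-0.0033, bond B=0.3993.
  t=0,j=0: stock 80.0000 → up 104.8000 (V=0.0518), down 72.8000 (V=0.2621). Price 0.1239; hedge Δ=-0.0066, bond B=0.6496.
Sanity check at the root: Δ(0,0)·S0 + B(0,0) reproduces V0 = 0.1239.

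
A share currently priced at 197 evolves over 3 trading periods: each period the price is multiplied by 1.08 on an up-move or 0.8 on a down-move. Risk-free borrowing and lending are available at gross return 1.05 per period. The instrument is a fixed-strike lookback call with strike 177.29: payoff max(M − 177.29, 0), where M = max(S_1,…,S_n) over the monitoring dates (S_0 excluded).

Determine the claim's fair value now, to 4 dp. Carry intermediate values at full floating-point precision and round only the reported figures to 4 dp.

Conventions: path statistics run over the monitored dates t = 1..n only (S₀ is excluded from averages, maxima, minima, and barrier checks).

Risk-neutral up-probability p* = (R−d)/(u−d) = (1.05−0.8)/(1.08−0.8) = 0.8929; the claim prices as the p*-weighted sum of path payoffs discounted by R^3.
Enumerate all 2^3 = 8 price paths (U = up ×1.08, D = down ×0.8); each path with k up-moves has probability p*^k·(1−p*)^(3−k).
DDD: M=157.6000, payoff=0.0000, prob=0.001230
UDD: M=212.7600, payoff=35.4700, prob=0.010250
DUD: M=170.2080, payoff=0.0000, prob=0.010250
UUD: M=229.7808, payoff=52.4908, prob=0.085414
DDU: M=157.6000, payoff=0.0000, prob=0.010250
UDU: M=212.7600, payoff=35.4700, prob=0.085414
DUU: M=183.8246, payoff=6.5346, prob=0.085414
UUU: M=248.1633, payoff=70.8733, prob=0.711780
Price = Σ prob·payoff / R^3 = 58.880943 / 1.157625 = 50.8636

price = 50.8636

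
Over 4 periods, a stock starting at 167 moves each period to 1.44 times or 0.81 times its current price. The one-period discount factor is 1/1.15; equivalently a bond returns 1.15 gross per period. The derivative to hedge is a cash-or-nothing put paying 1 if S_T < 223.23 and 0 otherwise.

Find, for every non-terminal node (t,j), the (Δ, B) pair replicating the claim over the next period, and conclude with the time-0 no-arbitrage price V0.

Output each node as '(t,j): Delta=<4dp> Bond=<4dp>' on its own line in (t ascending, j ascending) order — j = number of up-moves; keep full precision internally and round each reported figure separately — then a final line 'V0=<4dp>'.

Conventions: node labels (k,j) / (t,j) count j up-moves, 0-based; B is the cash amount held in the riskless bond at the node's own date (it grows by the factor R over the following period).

(0,0): Delta=-0.0021 Bond=0.5041
(1,0): Delta=-0.0044 Bond=0.8860
(1,1): Delta=-0.0011 Bond=0.3185
(2,0): Delta=-0.0068 Bond=1.2808
(2,1): Delta=-0.0033 Bond=0.7956
(2,2): Delta=0.0000 Bond=0.0000
(3,0): Delta=0.0000 Bond=0.8696
(3,1): Delta=-0.0101 Bond=1.9876
(3,2): Delta=0.0000 Bond=0.0000
(3,3): Delta=0.0000 Bond=0.0000
V0=0.1461

Since d<R<u, set p* = (R−d)/(u−d) = 0.5397; price each node as the discounted p*-expectation of its children.
Expiry values: V(4,0)=1.0000, V(4,1)=1.0000, V(4,2)=0.0000, V(4,3)=0.0000, V(4,4)=0.0000
  t=3,j=0: stock 88.7506 → up 127.8009 (V=1.0000), down 71.8880 (V=1.0000). Price 0.8696; hedge Δ=0.0000, bond B=0.8696.
  t=3,j=1: stock 157.7789 → up 227.2017 (V=0.0000), down 127.8009 (V=1.0000). Price 0.4003; hedge Δ=-0.0101, bond B=1.9876.
  t=3,j=2: stock 280.4959 → up 403.9141 (V=0.0000), down 227.2017 (V=0.0000). Price 0.0000; hedge Δ=0.0000, bond B=0.0000.
  t=3,j=3: stock 498.6593 → up 718.0694 (V=0.0000), down 403.9141 (V=0.0000). Price 0.0000; hedge Δ=0.0000, bond B=0.0000.
  t=2,j=0: stock 109.5687 → up 157.7789 (V=0.4003), down 88.7506 (V=0.8696). Price 0.5359; hedge Δ=-0.0068, bond B=1.2808.
  t=2,j=1: stock 194.7888 → up 280.4959 (V=0.0000), down 157.7789 (V=0.4003). Price 0.1602; hedge Δ=-0.0033, bond B=0.7956.
  t=2,j=2: stock 346.2912 → up 498.6593 (V=0.0000), down 280.4959 (V=0.0000). Price 0.0000; hedge Δ=0.0000, bond B=0.0000.
  t=1,j=0: stock 135.2700 → up 194.7888 (V=0.1602), down 109.5687 (V=0.5359). Price 0.2897; hedge Δ=-0.0044, bond B=0.8860.
  t=1,j=1: stock 240.4800 → up 346.2912 (V=0.0000), down 194.7888 (V=0.1602). Price 0.0641; hedge Δ=-0.0011, bond B=0.3185.
  t=0,j=0: stock 167.0000 → up 240.4800 (V=0.0641), down 135.2700 (V=0.2897). Price 0.1461; hedge Δ=-0.0021, bond B=0.5041.
Verification: the root portfolio costs Δ(0,0)·S0 + B(0,0) = 0.1461, matching V0.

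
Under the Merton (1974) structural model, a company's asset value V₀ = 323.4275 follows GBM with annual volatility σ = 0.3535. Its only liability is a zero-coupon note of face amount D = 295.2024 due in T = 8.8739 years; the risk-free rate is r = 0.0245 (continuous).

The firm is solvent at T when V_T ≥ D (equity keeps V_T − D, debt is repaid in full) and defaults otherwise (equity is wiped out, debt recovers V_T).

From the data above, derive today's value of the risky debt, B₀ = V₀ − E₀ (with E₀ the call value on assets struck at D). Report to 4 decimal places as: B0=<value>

Apply the equity-as-call identities (strike 295.2024, horizon 8.8739 years):
d₁ = [ln(V₀/D) + (r + σ²/2)T] / (σ√T)
   = [ln(323.4275/295.2024) + (0.0245 + 0.5·0.3535²)·8.8739] / (0.3535·√8.8739)
   = [0.091314 + 0.771862] / 1.053044 = 0.819695
d₂ = d₁ − σ√T = 0.819695 − 1.053044 = -0.233349
N(d₁) = 0.793805,  N(d₂) = 0.407745,  e^(−rT) = 0.804600
E₀ = V₀·N(d₁) − D·e^(−rT)·N(d₂)
   = 323.4275·0.793805 − 295.2024·0.804600·0.407745 = 159.890874
B₀ = V₀ − E₀ = 323.4275 − 159.890874 = 163.536626

B0=163.5366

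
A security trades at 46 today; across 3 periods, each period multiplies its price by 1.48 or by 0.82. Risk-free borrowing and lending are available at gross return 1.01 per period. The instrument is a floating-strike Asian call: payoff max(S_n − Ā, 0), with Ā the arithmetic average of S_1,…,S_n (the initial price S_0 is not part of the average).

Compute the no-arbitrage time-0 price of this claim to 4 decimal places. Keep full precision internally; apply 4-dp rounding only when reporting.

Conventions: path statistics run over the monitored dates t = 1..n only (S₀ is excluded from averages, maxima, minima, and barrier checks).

With p* = (R−d)/(u−d) = 0.2879, sum probability × payoff across the paths and divide by R^3.
Enumerate all 2^3 = 8 price paths (U = up ×1.48, D = down ×0.82); each path with k up-moves has probability p*^k·(1−p*)^(3−k).
DDD: Ā=31.3378, payoff=0.0000, prob=0.361129
UDD: Ā=56.5609, payoff=0.0000, prob=0.145988
DUD: Ā=46.4409, payoff=0.0000, prob=0.145988
UUD: Ā=83.8201, payoff=0.0000, prob=0.059016
DDU: Ā=38.1425, payoff=7.6345, prob=0.145988
UDU: Ā=68.8425, payoff=13.7794, prob=0.059016
DUU: Ā=58.7225, payoff=23.8994, prob=0.059016
UUU: Ā=105.9869, payoff=43.1355, prob=0.023858
Price = Σ prob·payoff / R^3 = 4.367334 / 1.030301 = 4.2389

price = 4.2389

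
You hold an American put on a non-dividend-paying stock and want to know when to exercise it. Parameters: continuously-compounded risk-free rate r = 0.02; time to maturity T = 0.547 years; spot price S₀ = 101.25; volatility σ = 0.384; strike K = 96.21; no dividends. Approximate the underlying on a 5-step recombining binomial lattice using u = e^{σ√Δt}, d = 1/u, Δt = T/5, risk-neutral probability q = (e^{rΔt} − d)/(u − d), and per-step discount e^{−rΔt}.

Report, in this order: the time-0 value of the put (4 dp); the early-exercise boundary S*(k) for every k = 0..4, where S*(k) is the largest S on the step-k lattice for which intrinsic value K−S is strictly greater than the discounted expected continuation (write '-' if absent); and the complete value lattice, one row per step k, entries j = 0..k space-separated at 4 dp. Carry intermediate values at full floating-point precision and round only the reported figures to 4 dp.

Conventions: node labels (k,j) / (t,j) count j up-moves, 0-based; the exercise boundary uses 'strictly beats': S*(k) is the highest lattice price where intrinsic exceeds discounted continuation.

params: Δt=0.10940 u=1.13543 d=0.88072 q=0.47689 e^(-rΔt)=0.99781
t_5 payoffs: 42.5569 27.0404 7.0367 0.0000 0.0000 0.0000
t_4: node(4,0) S=60.9193 payoff=35.2907 vs cont=35.0804 → 35.2907 [stop]  node(4,1) S=78.5371 payoff=17.6729 vs cont=17.4626 → 17.6729 [stop]  node(4,2) S=101.2500 payoff=0.0000 vs cont=3.6729 → 3.6729 [wait]  node(4,3) S=130.5314 payoff=0.0000 vs cont=0.0000 → 0.0000 [wait]  node(4,4) S=168.2810 payoff=0.0000 vs cont=0.0000 → 0.0000 [wait]  ⇒ S*(4)=78.5371
t_3: node(3,0) S=69.1696 payoff=27.0404 vs cont=26.8302 → 27.0404 [stop]  node(3,1) S=89.1733 payoff=7.0367 vs cont=10.9724 → 10.9724 [wait]  node(3,2) S=114.9622 payoff=0.0000 vs cont=1.9171 → 1.9171 [wait]  node(3,3) S=148.2091 payoff=0.0000 vs cont=0.0000 → 0.0000 [wait]  ⇒ S*(3)=69.1696
t_2: node(2,0) S=78.5371 payoff=17.6729 vs cont=19.3354 → 19.3354 [wait]  node(2,1) S=101.2500 payoff=0.0000 vs cont=6.6395 → 6.6395 [wait]  node(2,2) S=130.5314 payoff=0.0000 vs cont=1.0007 → 1.0007 [wait]  ⇒ S*(2)=-
t_1: node(1,0) S=89.1733 payoff=7.0367 vs cont=13.2518 → 13.2518 [wait]  node(1,1) S=114.9622 payoff=0.0000 vs cont=3.9418 → 3.9418 [wait]  ⇒ S*(1)=-
t_0: node(0,0) S=101.2500 payoff=0.0000 vs cont=8.7927 → 8.7927 [wait]  ⇒ S*(0)=-

price = 8.7927
boundary = - - - 69.1696 78.5371
tree:
8.7927
13.2518 3.9418
19.3354 6.6395 1.0007
27.0404 10.9724 1.9171 0.0000
35.2907 17.6729 3.6729 0.0000 0.0000
42.5569 27.0404 7.0367 0.0000 0.0000 0.0000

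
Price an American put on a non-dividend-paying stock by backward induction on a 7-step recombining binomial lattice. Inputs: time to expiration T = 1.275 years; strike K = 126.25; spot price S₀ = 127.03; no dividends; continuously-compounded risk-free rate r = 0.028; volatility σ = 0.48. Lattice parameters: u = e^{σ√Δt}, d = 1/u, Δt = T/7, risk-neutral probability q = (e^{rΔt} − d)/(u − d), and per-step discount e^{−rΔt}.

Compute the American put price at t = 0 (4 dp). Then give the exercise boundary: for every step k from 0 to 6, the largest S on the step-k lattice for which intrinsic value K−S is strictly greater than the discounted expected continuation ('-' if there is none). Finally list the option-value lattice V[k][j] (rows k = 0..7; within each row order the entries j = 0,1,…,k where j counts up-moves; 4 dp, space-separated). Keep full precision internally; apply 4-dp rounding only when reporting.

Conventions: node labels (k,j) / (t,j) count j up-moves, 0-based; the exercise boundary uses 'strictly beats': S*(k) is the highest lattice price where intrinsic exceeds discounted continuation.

Δt=0.18214, u=1.22735, d=0.81477, q=0.46136, disc=e^(-rΔt)=0.99491
k=7 terminal: V=max(K-S,0) → 95.9716 80.6391 57.5426 22.7504 0.0000 0.0000 0.0000 0.0000
k=6: j=0 S=37.1622 intr=89.0878 cont=88.4456 V=89.0878[EX]; j=1 S=55.9804 intr=70.2696 cont=69.6274 V=70.2696[EX]; j=2 S=84.3279 intr=41.9221 cont=41.2799 V=41.9221[EX]; j=3 S=127.0300 intr=0.0000 cont=12.1920 V=12.1920[hold]; j=4 S=191.3557 intr=0.0000 cont=0.0000 V=0.0000[hold]; j=5 S=288.2548 intr=0.0000 cont=0.0000 V=0.0000[hold]; j=6 S=434.2218 intr=0.0000 cont=0.0000 V=0.0000[hold]  S*(6)=84.3279
k=5: j=0 S=45.6109 intr=80.6391 cont=79.9969 V=80.6391[EX]; j=1 S=68.7074 intr=57.5426 cont=56.9003 V=57.5426[EX]; j=2 S=103.4996 intr=22.7504 cont=28.0624 V=28.0624[hold]; j=3 S=155.9100 intr=0.0000 cont=6.5337 V=6.5337[hold]; j=4 S=234.8599 intr=0.0000 cont=0.0000 V=0.0000[hold]; j=5 S=353.7888 intr=0.0000 cont=0.0000 V=0.0000[hold]  S*(5)=68.7074
k=4: j=0 S=55.9804 intr=70.2696 cont=69.6274 V=70.2696[EX]; j=1 S=84.3279 intr=41.9221 cont=43.7182 V=43.7182[hold]; j=2 S=127.0300 intr=0.0000 cont=18.0378 V=18.0378[hold]; j=3 S=191.3557 intr=0.0000 cont=3.5014 V=3.5014[hold]; j=4 S=288.2548 intr=0.0000 cont=0.0000 V=0.0000[hold]  S*(4)=55.9804
k=3: j=0 S=68.7074 intr=57.5426 cont=57.7247 V=57.7247[hold]; j=1 S=103.4996 intr=22.7504 cont=31.7082 V=31.7082[hold]; j=2 S=155.9100 intr=0.0000 cont=11.2737 V=11.2737[hold]; j=3 S=234.8599 intr=0.0000 cont=1.8764 V=1.8764[hold]  S*(3)=-
k=2: j=0 S=84.3279 intr=41.9221 cont=45.4892 V=45.4892[hold]; j=1 S=127.0300 intr=0.0000 cont=22.1672 V=22.1672[hold]; j=2 S=191.3557 intr=0.0000 cont=6.9029 V=6.9029[hold]  S*(2)=-
k=1: j=0 S=103.4996 intr=22.7504 cont=34.5528 V=34.5528[hold]; j=1 S=155.9100 intr=0.0000 cont=15.0480 V=15.0480[hold]  S*(1)=-
k=0: j=0 S=127.0300 intr=0.0000 cont=25.4241 V=25.4241[hold]  S*(0)=-

price = 25.4241
boundary = - - - - 55.9804 68.7074 84.3279
tree:
25.4241
34.5528 15.0480
45.4892 22.1672 6.9029
57.7247 31.7082 11.2737 1.8764
70.2696 43.7182 18.0378 3.5014 0.0000
80.6391 57.5426 28.0624 6.5337 0.0000 0.0000
89.0878 70.2696 41.9221 12.1920 0.0000 0.0000 0.0000
95.9716 80.6391 57.5426 22.7504 0.0000 0.0000 0.0000 0.0000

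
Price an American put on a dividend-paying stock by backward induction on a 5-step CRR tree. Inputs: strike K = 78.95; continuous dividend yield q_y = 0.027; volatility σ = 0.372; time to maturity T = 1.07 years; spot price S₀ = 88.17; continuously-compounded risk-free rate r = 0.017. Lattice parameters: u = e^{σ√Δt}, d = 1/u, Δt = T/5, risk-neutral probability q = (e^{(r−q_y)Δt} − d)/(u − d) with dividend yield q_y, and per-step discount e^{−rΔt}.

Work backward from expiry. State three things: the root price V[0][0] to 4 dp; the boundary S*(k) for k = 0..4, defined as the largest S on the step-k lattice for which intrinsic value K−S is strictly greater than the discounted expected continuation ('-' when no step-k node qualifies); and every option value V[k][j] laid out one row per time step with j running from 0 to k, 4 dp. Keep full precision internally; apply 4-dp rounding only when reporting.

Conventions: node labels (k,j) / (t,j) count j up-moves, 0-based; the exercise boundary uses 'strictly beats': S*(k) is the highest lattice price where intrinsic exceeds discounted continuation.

Δt=0.21400, u=1.18778, d=0.84191, q=0.45090, disc=e^(-rΔt)=0.99637
k=5 terminal: V=max(K-S,0) → 41.6562 26.3349 4.7192 0.0000 0.0000 0.0000
k=4: j=0 S=44.2970 intr=34.6530 cont=34.6216 V=34.6530[EX]; j=1 S=62.4953 intr=16.4547 cont=16.5281 V=16.5281[hold]; j=2 S=88.1700 intr=0.0000 cont=2.5819 V=2.5819[hold]; j=3 S=124.3925 intr=0.0000 cont=0.0000 V=0.0000[hold]; j=4 S=175.4962 intr=0.0000 cont=0.0000 V=0.0000[hold]  S*(4)=44.2970
k=3: j=0 S=52.6151 intr=26.3349 cont=26.3843 V=26.3843[hold]; j=1 S=74.2308 intr=4.7192 cont=10.2025 V=10.2025[hold]; j=2 S=104.7267 intr=0.0000 cont=1.4126 V=1.4126[hold]; j=3 S=147.7512 intr=0.0000 cont=0.0000 V=0.0000[hold]  S*(3)=-
k=2: j=0 S=62.4953 intr=16.4547 cont=19.0185 V=19.0185[hold]; j=1 S=88.1700 intr=0.0000 cont=6.2164 V=6.2164[hold]; j=2 S=124.3925 intr=0.0000 cont=0.7728 V=0.7728[hold]  S*(2)=-
k=1: j=0 S=74.2308 intr=4.7192 cont=13.1979 V=13.1979[hold]; j=1 S=104.7267 intr=0.0000 cont=3.7482 V=3.7482[hold]  S*(1)=-
k=0: j=0 S=88.1700 intr=0.0000 cont=8.9046 V=8.9046[hold]  S*(0)=-

price = 8.9046
boundary = - - - - 44.2970
tree:
8.9046
13.1979 3.7482
19.0185 6.2164 0.7728
26.3843 10.2025 1.4126 0.0000
34.6530 16.5281 2.5819 0.0000 0.0000
41.6562 26.3349 4.7192 0.0000 0.0000 0.0000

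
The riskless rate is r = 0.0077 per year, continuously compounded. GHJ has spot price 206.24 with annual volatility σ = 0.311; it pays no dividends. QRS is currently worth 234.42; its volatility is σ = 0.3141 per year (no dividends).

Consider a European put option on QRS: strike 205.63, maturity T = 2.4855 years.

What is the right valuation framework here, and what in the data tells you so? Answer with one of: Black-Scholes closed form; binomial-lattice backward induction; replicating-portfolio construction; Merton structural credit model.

framework: Black-Scholes closed form

Key observation: a European claim on QRS (strike 205.63) — a lognormal (GBM) underlying with constant rate and volatility — has an exact closed-form value; no lattice or capital structure is involved.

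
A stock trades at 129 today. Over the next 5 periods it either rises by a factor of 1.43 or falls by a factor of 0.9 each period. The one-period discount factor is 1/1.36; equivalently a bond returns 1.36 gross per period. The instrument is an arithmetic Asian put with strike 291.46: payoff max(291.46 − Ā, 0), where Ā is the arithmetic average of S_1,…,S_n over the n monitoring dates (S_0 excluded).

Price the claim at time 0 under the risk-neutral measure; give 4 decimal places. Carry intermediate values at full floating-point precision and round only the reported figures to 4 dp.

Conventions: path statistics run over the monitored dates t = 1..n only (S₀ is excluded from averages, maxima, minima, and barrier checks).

Under the martingale measure an up-move has probability p* = 0.8679; value the claim as the probability-weighted average of per-path payoffs, discounted 5 periods at R = 1.36.
Enumerate all 2^5 = 32 price paths (U = up ×1.43, D = down ×0.9); each path with k up-moves has probability p*^k·(1−p*)^(5−k).
DDDDD: Ā=95.0882, payoff=196.3718, prob=0.000040
UDDDD: Ā=151.0846, payoff=140.3754, prob=0.000264
DUDDD: Ā=137.4106, payoff=154.0494, prob=0.000264
UUDDD: Ā=218.3302, payoff=73.1298, prob=0.001736
DDUDD: Ā=125.1040, payoff=166.3560, prob=0.000264
UDUDD: Ā=198.7764, payoff=92.6836, prob=0.001736
DUUDD: Ā=185.1024, payoff=106.3576, prob=0.001736
UUUDD: Ā=294.1071, payoff=0.0000, prob=0.011405
DDDUD: Ā=114.0281, payoff=177.4319, prob=0.000264
UDDUD: Ā=181.1779, payoff=110.2821, prob=0.001736
DUDUD: Ā=167.5039, payoff=123.9561, prob=0.001736
UUDUD: Ā=266.1452, payoff=25.3148, prob=0.011405
DDUUD: Ā=155.1973, payoff=136.2627, prob=0.001736
UDUUD: Ā=246.5913, payoff=44.8687, prob=0.011405
DUUUD: Ā=232.9173, payoff=58.5427, prob=0.011405
UUUUD: Ā=370.0798, payoff=0.0000, prob=0.074946
DDDDU: Ā=104.0597, payoff=187.4003, prob=0.000264
UDDDU: Ā=165.3394, payoff=126.1206, prob=0.001736
DUDDU: Ā=151.6654, payoff=139.7946, prob=0.001736
UUDDU: Ā=240.9794, payoff=50.4806, prob=0.011405
DDUDU: Ā=139.3588, payoff=152.1012, prob=0.001736
UDUDU: Ā=221.4256, payoff=70.0344, prob=0.011405
DUUDU: Ā=207.7516, payoff=83.7084, prob=0.011405
UUUDU: Ā=330.0942, payoff=0.0000, prob=0.074946
DDDUU: Ā=128.2828, payoff=163.1772, prob=0.001736
UDDUU: Ā=203.8271, payoff=87.6329, prob=0.011405
DUDUU: Ā=190.1531, payoff=101.3069, prob=0.011405
UUDUU: Ā=302.1322, payoff=0.0000, prob=0.074946
DDUUU: Ā=177.8465, payoff=113.6135, prob=0.011405
UDUUU: Ā=282.5784, payoff=8.8816, prob=0.074946
DUUUU: Ā=268.9044, payoff=22.5556, prob=0.074946
UUUUU: Ā=427.2592, payoff=0.0000, prob=0.492504
Price = Σ prob·payoff / R^5 = 11.953912 / 4.652587 = 2.5693

price = 2.5693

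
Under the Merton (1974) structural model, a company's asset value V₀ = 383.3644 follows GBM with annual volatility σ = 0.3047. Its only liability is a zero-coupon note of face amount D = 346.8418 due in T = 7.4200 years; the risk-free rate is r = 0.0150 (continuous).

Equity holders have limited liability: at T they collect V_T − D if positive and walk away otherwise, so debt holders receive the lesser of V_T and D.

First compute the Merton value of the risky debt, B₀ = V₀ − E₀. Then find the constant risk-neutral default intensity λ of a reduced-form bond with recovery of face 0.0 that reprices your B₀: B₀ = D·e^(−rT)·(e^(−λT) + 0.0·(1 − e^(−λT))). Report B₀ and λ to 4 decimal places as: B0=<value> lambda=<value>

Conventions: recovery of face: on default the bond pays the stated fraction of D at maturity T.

B0=231.8212 lambda=0.0393

With assets at 383.3644 and a single debt payment of 346.8418 at 7.4200 years:
d₁ = [ln(V₀/D) + (r + σ²/2)T] / (σ√T)
   = [ln(383.3644/346.8418) + (0.0150 + 0.5·0.3047²)·7.4200] / (0.3047·√7.4200)
   = [0.100117 + 0.455744] / 0.829993 = 0.669718
d₂ = d₁ − σ√T = 0.669718 − 0.829993 = -0.160275
N(d₁) = 0.748481,  N(d₂) = 0.436332,  e^(−rT) = 0.894670
E₀ = V₀·N(d₁) − D·e^(−rT)·N(d₂)
   = 383.3644·0.748481 − 346.8418·0.894670·0.436332 = 151.543203
B₀ = V₀ − E₀ = 383.3644 − 151.543203 = 231.821197
e^(−λT) = (B₀·e^(rT)/D − 0)/(1 − 0) = (231.8212·1.117730/346.8418 − 0)/1 = 0.74706552
λ = −ln(0.74706552)/7.4200 = 0.039300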